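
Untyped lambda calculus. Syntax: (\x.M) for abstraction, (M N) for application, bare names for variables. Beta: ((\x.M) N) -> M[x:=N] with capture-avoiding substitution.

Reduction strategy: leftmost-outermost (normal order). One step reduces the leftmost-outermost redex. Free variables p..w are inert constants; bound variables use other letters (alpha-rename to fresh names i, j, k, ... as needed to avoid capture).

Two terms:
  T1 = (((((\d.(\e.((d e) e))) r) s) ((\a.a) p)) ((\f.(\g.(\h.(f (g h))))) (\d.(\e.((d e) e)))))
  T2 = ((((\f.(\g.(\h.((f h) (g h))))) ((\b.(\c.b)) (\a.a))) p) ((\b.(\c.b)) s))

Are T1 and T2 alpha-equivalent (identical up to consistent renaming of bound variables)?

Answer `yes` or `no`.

Term 1: (((((\d.(\e.((d e) e))) r) s) ((\a.a) p)) ((\f.(\g.(\h.(f (g h))))) (\d.(\e.((d e) e)))))
Term 2: ((((\f.(\g.(\h.((f h) (g h))))) ((\b.(\c.b)) (\a.a))) p) ((\b.(\c.b)) s))
Alpha-equivalence: compare structure up to binder renaming.
Result: False

Answer: no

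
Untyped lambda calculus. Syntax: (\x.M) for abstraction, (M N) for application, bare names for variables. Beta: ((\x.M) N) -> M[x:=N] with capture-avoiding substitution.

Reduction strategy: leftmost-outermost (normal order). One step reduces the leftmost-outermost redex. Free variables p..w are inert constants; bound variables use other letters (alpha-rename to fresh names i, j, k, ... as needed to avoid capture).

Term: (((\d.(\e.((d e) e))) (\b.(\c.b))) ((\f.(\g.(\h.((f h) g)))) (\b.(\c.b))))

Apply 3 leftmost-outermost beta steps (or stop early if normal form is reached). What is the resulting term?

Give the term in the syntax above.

Step 0: (((\d.(\e.((d e) e))) (\b.(\c.b))) ((\f.(\g.(\h.((f h) g)))) (\b.(\c.b))))
Step 1: ((\e.(((\b.(\c.b)) e) e)) ((\f.(\g.(\h.((f h) g)))) (\b.(\c.b))))
Step 2: (((\b.(\c.b)) ((\f.(\g.(\h.((f h) g)))) (\b.(\c.b)))) ((\f.(\g.(\h.((f h) g)))) (\b.(\c.b))))
Step 3: ((\c.((\f.(\g.(\h.((f h) g)))) (\b.(\c.b)))) ((\f.(\g.(\h.((f h) g)))) (\b.(\c.b))))

Answer: ((\c.((\f.(\g.(\h.((f h) g)))) (\b.(\c.b)))) ((\f.(\g.(\h.((f h) g)))) (\b.(\c.b))))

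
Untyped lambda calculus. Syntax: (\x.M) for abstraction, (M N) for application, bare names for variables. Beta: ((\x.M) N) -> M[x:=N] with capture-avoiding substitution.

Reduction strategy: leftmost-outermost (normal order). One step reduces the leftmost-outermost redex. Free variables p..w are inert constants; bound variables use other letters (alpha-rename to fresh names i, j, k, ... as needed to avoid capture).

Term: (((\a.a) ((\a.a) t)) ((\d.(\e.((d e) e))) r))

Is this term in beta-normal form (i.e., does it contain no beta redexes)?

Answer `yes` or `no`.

Answer: no

Derivation:
Term: (((\a.a) ((\a.a) t)) ((\d.(\e.((d e) e))) r))
Found 3 beta redex(es).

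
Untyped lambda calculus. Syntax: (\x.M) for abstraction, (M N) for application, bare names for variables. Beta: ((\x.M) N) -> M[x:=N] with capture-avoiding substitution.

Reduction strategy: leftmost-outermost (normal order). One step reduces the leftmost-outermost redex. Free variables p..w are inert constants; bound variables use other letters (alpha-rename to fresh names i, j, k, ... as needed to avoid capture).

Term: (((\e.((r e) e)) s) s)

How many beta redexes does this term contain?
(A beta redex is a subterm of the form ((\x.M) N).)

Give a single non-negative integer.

Term: (((\e.((r e) e)) s) s)
  Redex: ((\e.((r e) e)) s)
Total redexes: 1

Answer: 1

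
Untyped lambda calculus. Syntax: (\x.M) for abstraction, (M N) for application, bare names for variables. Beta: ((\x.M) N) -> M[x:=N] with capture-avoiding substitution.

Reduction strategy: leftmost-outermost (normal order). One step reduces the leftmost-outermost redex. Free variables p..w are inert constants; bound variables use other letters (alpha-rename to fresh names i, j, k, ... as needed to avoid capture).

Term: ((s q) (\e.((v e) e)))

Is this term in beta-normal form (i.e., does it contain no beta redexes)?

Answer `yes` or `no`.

Answer: yes

Derivation:
Term: ((s q) (\e.((v e) e)))
No beta redexes found.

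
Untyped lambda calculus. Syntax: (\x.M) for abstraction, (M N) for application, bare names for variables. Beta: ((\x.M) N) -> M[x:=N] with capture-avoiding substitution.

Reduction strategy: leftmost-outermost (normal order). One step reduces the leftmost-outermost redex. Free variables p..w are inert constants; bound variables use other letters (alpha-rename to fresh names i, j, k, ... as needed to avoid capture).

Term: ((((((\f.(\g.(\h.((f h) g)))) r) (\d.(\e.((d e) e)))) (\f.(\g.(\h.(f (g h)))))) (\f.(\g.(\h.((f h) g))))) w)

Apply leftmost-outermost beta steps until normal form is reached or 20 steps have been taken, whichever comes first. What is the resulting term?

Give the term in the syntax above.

Step 0: ((((((\f.(\g.(\h.((f h) g)))) r) (\d.(\e.((d e) e)))) (\f.(\g.(\h.(f (g h)))))) (\f.(\g.(\h.((f h) g))))) w)
Step 1: (((((\g.(\h.((r h) g))) (\d.(\e.((d e) e)))) (\f.(\g.(\h.(f (g h)))))) (\f.(\g.(\h.((f h) g))))) w)
Step 2: ((((\h.((r h) (\d.(\e.((d e) e))))) (\f.(\g.(\h.(f (g h)))))) (\f.(\g.(\h.((f h) g))))) w)
Step 3: ((((r (\f.(\g.(\h.(f (g h)))))) (\d.(\e.((d e) e)))) (\f.(\g.(\h.((f h) g))))) w)

Answer: ((((r (\f.(\g.(\h.(f (g h)))))) (\d.(\e.((d e) e)))) (\f.(\g.(\h.((f h) g))))) w)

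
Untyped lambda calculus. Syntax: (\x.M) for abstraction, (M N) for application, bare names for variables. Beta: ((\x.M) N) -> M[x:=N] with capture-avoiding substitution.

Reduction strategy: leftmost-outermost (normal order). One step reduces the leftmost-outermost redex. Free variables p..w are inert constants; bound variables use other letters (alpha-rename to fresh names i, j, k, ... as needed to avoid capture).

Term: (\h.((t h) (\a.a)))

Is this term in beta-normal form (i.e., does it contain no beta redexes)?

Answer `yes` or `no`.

Answer: yes

Derivation:
Term: (\h.((t h) (\a.a)))
No beta redexes found.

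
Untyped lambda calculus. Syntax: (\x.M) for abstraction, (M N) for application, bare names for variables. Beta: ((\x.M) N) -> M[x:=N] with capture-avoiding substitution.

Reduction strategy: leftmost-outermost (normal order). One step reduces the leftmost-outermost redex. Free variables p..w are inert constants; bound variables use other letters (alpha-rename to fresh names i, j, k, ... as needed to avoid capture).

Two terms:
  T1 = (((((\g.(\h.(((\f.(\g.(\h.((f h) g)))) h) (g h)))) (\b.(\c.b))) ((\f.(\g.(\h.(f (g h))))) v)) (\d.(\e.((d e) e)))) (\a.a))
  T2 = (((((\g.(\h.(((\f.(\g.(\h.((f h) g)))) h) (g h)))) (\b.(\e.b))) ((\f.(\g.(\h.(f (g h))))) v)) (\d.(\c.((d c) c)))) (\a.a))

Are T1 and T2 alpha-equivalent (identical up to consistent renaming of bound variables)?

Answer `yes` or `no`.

Term 1: (((((\g.(\h.(((\f.(\g.(\h.((f h) g)))) h) (g h)))) (\b.(\c.b))) ((\f.(\g.(\h.(f (g h))))) v)) (\d.(\e.((d e) e)))) (\a.a))
Term 2: (((((\g.(\h.(((\f.(\g.(\h.((f h) g)))) h) (g h)))) (\b.(\e.b))) ((\f.(\g.(\h.(f (g h))))) v)) (\d.(\c.((d c) c)))) (\a.a))
Alpha-equivalence: compare structure up to binder renaming.
Result: True

Answer: yes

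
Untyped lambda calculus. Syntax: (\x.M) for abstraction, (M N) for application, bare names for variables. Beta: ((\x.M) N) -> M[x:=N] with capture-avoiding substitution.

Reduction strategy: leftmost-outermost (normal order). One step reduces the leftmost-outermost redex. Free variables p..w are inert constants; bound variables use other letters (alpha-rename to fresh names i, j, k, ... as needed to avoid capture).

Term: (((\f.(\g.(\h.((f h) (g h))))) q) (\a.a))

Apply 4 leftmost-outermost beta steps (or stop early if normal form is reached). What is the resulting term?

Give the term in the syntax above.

Answer: (\h.((q h) h))

Derivation:
Step 0: (((\f.(\g.(\h.((f h) (g h))))) q) (\a.a))
Step 1: ((\g.(\h.((q h) (g h)))) (\a.a))
Step 2: (\h.((q h) ((\a.a) h)))
Step 3: (\h.((q h) h))
Step 4: (normal form reached)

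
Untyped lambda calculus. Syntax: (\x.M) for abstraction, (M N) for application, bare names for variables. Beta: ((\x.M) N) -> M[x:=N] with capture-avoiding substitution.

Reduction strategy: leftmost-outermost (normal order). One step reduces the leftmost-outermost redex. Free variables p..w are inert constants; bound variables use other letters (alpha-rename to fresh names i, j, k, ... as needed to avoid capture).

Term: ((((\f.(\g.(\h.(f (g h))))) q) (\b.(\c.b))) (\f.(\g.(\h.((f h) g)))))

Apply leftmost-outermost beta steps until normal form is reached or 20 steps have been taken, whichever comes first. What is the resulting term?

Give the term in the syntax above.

Step 0: ((((\f.(\g.(\h.(f (g h))))) q) (\b.(\c.b))) (\f.(\g.(\h.((f h) g)))))
Step 1: (((\g.(\h.(q (g h)))) (\b.(\c.b))) (\f.(\g.(\h.((f h) g)))))
Step 2: ((\h.(q ((\b.(\c.b)) h))) (\f.(\g.(\h.((f h) g)))))
Step 3: (q ((\b.(\c.b)) (\f.(\g.(\h.((f h) g))))))
Step 4: (q (\c.(\f.(\g.(\h.((f h) g))))))

Answer: (q (\c.(\f.(\g.(\h.((f h) g))))))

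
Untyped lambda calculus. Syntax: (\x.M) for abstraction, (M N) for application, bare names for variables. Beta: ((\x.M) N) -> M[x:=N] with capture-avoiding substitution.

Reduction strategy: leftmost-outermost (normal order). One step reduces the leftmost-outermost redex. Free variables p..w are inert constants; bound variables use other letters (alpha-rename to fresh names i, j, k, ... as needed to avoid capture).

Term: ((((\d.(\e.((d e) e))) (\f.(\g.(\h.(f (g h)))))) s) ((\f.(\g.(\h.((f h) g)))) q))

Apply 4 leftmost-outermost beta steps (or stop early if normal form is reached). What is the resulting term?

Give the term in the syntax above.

Answer: ((\h.(s (s h))) ((\f.(\g.(\h.((f h) g)))) q))

Derivation:
Step 0: ((((\d.(\e.((d e) e))) (\f.(\g.(\h.(f (g h)))))) s) ((\f.(\g.(\h.((f h) g)))) q))
Step 1: (((\e.(((\f.(\g.(\h.(f (g h))))) e) e)) s) ((\f.(\g.(\h.((f h) g)))) q))
Step 2: ((((\f.(\g.(\h.(f (g h))))) s) s) ((\f.(\g.(\h.((f h) g)))) q))
Step 3: (((\g.(\h.(s (g h)))) s) ((\f.(\g.(\h.((f h) g)))) q))
Step 4: ((\h.(s (s h))) ((\f.(\g.(\h.((f h) g)))) q))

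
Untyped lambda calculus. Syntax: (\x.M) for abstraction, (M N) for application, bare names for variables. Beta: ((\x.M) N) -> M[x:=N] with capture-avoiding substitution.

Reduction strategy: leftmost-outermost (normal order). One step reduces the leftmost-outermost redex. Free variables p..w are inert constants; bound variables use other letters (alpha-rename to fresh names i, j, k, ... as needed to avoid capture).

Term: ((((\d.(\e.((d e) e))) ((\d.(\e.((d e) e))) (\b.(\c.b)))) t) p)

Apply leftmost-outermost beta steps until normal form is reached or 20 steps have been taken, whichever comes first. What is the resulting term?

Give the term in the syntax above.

Answer: ((t t) p)

Derivation:
Step 0: ((((\d.(\e.((d e) e))) ((\d.(\e.((d e) e))) (\b.(\c.b)))) t) p)
Step 1: (((\e.((((\d.(\e.((d e) e))) (\b.(\c.b))) e) e)) t) p)
Step 2: (((((\d.(\e.((d e) e))) (\b.(\c.b))) t) t) p)
Step 3: ((((\e.(((\b.(\c.b)) e) e)) t) t) p)
Step 4: (((((\b.(\c.b)) t) t) t) p)
Step 5: ((((\c.t) t) t) p)
Step 6: ((t t) p)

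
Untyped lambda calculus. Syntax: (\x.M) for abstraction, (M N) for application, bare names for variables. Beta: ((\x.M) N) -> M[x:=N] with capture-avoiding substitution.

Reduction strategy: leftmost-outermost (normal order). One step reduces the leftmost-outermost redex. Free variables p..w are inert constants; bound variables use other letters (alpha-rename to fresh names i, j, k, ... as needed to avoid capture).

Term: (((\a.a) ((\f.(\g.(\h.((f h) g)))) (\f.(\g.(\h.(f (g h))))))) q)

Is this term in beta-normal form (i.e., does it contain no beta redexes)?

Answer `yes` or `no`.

Answer: no

Derivation:
Term: (((\a.a) ((\f.(\g.(\h.((f h) g)))) (\f.(\g.(\h.(f (g h))))))) q)
Found 2 beta redex(es).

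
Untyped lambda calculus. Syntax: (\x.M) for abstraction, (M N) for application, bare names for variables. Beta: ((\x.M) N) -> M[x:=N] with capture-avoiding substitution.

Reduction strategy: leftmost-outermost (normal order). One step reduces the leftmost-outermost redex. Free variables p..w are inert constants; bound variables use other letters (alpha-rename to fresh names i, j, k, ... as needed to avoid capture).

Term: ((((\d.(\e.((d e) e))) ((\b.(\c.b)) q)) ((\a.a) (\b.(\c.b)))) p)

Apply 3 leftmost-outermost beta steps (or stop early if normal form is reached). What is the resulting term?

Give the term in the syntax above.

Answer: ((((\c.q) ((\a.a) (\b.(\c.b)))) ((\a.a) (\b.(\c.b)))) p)

Derivation:
Step 0: ((((\d.(\e.((d e) e))) ((\b.(\c.b)) q)) ((\a.a) (\b.(\c.b)))) p)
Step 1: (((\e.((((\b.(\c.b)) q) e) e)) ((\a.a) (\b.(\c.b)))) p)
Step 2: (((((\b.(\c.b)) q) ((\a.a) (\b.(\c.b)))) ((\a.a) (\b.(\c.b)))) p)
Step 3: ((((\c.q) ((\a.a) (\b.(\c.b)))) ((\a.a) (\b.(\c.b)))) p)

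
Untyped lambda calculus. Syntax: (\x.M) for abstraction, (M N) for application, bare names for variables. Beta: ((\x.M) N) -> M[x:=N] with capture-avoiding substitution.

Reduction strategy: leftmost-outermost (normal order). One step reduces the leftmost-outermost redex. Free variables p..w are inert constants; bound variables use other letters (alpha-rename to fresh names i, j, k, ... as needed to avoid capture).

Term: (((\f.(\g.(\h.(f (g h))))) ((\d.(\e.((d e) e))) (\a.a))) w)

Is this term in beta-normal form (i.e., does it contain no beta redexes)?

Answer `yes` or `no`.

Answer: no

Derivation:
Term: (((\f.(\g.(\h.(f (g h))))) ((\d.(\e.((d e) e))) (\a.a))) w)
Found 2 beta redex(es).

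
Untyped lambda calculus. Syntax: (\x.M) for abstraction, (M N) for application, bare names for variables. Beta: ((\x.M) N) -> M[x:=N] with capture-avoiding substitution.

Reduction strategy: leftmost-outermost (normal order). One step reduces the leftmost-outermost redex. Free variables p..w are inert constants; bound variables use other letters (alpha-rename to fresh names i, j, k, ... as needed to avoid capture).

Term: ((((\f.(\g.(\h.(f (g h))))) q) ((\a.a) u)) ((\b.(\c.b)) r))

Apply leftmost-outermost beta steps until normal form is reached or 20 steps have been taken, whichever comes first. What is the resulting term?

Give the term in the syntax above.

Step 0: ((((\f.(\g.(\h.(f (g h))))) q) ((\a.a) u)) ((\b.(\c.b)) r))
Step 1: (((\g.(\h.(q (g h)))) ((\a.a) u)) ((\b.(\c.b)) r))
Step 2: ((\h.(q (((\a.a) u) h))) ((\b.(\c.b)) r))
Step 3: (q (((\a.a) u) ((\b.(\c.b)) r)))
Step 4: (q (u ((\b.(\c.b)) r)))
Step 5: (q (u (\c.r)))

Answer: (q (u (\c.r)))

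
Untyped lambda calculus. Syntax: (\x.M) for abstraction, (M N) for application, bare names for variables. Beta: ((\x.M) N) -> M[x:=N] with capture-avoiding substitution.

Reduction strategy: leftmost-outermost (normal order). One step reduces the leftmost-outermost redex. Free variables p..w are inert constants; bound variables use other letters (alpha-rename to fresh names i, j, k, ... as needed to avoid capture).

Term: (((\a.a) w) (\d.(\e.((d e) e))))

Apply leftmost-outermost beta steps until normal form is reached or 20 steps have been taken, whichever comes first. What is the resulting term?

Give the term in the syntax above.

Step 0: (((\a.a) w) (\d.(\e.((d e) e))))
Step 1: (w (\d.(\e.((d e) e))))

Answer: (w (\d.(\e.((d e) e))))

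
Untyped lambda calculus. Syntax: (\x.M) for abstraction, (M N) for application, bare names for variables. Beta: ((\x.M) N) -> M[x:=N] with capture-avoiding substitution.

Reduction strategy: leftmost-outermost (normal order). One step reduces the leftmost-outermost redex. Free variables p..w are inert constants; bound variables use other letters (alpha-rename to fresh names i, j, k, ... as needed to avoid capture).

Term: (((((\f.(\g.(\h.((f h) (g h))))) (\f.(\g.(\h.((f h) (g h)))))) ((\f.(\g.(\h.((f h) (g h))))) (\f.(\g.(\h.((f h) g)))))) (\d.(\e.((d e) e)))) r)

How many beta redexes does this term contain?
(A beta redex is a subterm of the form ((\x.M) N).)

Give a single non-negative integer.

Term: (((((\f.(\g.(\h.((f h) (g h))))) (\f.(\g.(\h.((f h) (g h)))))) ((\f.(\g.(\h.((f h) (g h))))) (\f.(\g.(\h.((f h) g)))))) (\d.(\e.((d e) e)))) r)
  Redex: ((\f.(\g.(\h.((f h) (g h))))) (\f.(\g.(\h.((f h) (g h))))))
  Redex: ((\f.(\g.(\h.((f h) (g h))))) (\f.(\g.(\h.((f h) g)))))
Total redexes: 2

Answer: 2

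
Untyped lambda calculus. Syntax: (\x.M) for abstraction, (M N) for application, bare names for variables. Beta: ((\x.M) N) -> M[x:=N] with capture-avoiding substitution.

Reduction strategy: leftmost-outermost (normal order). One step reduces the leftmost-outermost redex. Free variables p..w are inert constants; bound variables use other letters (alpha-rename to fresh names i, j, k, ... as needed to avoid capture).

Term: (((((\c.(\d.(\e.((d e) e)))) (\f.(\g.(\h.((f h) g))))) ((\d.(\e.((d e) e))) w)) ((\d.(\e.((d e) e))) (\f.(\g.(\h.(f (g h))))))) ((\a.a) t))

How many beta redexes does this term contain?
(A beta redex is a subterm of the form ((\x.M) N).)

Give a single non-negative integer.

Answer: 4

Derivation:
Term: (((((\c.(\d.(\e.((d e) e)))) (\f.(\g.(\h.((f h) g))))) ((\d.(\e.((d e) e))) w)) ((\d.(\e.((d e) e))) (\f.(\g.(\h.(f (g h))))))) ((\a.a) t))
  Redex: ((\c.(\d.(\e.((d e) e)))) (\f.(\g.(\h.((f h) g)))))
  Redex: ((\d.(\e.((d e) e))) w)
  Redex: ((\d.(\e.((d e) e))) (\f.(\g.(\h.(f (g h))))))
  Redex: ((\a.a) t)
Total redexes: 4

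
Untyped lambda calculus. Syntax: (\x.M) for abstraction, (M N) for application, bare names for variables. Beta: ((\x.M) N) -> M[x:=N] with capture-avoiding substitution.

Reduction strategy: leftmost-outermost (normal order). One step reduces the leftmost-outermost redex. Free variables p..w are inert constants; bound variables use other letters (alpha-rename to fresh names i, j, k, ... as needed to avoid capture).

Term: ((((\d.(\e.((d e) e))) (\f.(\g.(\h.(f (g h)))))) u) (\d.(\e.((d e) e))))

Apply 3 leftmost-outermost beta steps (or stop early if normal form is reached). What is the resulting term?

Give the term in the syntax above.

Step 0: ((((\d.(\e.((d e) e))) (\f.(\g.(\h.(f (g h)))))) u) (\d.(\e.((d e) e))))
Step 1: (((\e.(((\f.(\g.(\h.(f (g h))))) e) e)) u) (\d.(\e.((d e) e))))
Step 2: ((((\f.(\g.(\h.(f (g h))))) u) u) (\d.(\e.((d e) e))))
Step 3: (((\g.(\h.(u (g h)))) u) (\d.(\e.((d e) e))))

Answer: (((\g.(\h.(u (g h)))) u) (\d.(\e.((d e) e))))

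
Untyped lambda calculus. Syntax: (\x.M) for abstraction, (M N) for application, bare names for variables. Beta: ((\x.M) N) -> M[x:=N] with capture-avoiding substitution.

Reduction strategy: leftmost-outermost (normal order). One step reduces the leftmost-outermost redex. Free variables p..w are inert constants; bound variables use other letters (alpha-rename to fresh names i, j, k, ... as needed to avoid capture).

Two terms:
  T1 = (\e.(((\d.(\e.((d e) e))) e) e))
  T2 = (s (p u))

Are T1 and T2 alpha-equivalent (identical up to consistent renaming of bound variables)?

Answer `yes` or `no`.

Answer: no

Derivation:
Term 1: (\e.(((\d.(\e.((d e) e))) e) e))
Term 2: (s (p u))
Alpha-equivalence: compare structure up to binder renaming.
Result: False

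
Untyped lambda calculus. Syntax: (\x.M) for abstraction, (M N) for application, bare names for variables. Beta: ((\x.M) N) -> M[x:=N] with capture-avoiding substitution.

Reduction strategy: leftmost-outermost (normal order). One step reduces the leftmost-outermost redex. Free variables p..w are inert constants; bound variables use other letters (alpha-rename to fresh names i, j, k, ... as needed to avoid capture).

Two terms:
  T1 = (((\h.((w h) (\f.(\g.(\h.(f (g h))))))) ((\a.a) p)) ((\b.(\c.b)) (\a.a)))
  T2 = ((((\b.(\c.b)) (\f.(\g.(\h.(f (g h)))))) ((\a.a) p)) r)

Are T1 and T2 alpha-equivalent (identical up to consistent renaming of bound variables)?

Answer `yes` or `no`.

Answer: no

Derivation:
Term 1: (((\h.((w h) (\f.(\g.(\h.(f (g h))))))) ((\a.a) p)) ((\b.(\c.b)) (\a.a)))
Term 2: ((((\b.(\c.b)) (\f.(\g.(\h.(f (g h)))))) ((\a.a) p)) r)
Alpha-equivalence: compare structure up to binder renaming.
Result: False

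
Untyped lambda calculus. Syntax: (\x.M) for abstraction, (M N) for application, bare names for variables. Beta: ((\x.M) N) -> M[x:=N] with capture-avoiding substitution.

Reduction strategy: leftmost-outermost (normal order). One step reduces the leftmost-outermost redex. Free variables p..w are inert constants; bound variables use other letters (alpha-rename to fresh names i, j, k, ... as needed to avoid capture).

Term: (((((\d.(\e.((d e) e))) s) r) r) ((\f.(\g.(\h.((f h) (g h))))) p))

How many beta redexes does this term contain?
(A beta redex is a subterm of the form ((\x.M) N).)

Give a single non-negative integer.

Answer: 2

Derivation:
Term: (((((\d.(\e.((d e) e))) s) r) r) ((\f.(\g.(\h.((f h) (g h))))) p))
  Redex: ((\d.(\e.((d e) e))) s)
  Redex: ((\f.(\g.(\h.((f h) (g h))))) p)
Total redexes: 2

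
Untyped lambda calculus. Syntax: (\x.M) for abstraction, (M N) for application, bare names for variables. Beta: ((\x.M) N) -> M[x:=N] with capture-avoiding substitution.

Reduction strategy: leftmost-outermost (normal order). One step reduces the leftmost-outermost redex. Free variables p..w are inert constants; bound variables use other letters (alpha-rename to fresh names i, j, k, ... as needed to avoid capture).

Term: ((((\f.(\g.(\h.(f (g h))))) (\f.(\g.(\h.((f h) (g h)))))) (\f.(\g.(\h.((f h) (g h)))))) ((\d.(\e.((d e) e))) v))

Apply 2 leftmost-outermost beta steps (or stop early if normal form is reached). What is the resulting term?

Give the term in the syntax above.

Answer: ((\h.((\f.(\g.(\h.((f h) (g h))))) ((\f.(\g.(\h.((f h) (g h))))) h))) ((\d.(\e.((d e) e))) v))

Derivation:
Step 0: ((((\f.(\g.(\h.(f (g h))))) (\f.(\g.(\h.((f h) (g h)))))) (\f.(\g.(\h.((f h) (g h)))))) ((\d.(\e.((d e) e))) v))
Step 1: (((\g.(\h.((\f.(\g.(\h.((f h) (g h))))) (g h)))) (\f.(\g.(\h.((f h) (g h)))))) ((\d.(\e.((d e) e))) v))
Step 2: ((\h.((\f.(\g.(\h.((f h) (g h))))) ((\f.(\g.(\h.((f h) (g h))))) h))) ((\d.(\e.((d e) e))) v))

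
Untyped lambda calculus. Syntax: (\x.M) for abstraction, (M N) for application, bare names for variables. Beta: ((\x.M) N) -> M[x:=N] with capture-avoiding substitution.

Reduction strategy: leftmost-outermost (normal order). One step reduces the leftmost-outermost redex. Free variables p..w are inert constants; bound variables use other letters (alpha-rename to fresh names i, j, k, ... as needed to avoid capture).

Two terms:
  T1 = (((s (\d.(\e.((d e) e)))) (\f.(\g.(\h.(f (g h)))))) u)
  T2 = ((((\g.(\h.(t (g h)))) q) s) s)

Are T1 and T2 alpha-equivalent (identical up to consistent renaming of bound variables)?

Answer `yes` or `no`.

Answer: no

Derivation:
Term 1: (((s (\d.(\e.((d e) e)))) (\f.(\g.(\h.(f (g h)))))) u)
Term 2: ((((\g.(\h.(t (g h)))) q) s) s)
Alpha-equivalence: compare structure up to binder renaming.
Result: False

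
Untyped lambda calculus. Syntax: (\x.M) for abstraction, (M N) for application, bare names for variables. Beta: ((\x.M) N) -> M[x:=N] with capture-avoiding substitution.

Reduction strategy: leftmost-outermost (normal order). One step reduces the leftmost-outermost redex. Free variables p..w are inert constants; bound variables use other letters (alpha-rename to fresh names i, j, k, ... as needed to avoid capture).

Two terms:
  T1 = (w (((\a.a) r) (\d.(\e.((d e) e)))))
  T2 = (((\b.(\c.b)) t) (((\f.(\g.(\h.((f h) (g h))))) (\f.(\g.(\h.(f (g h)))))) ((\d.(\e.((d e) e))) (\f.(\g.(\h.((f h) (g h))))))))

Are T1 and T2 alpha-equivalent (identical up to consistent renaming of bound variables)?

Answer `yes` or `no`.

Answer: no

Derivation:
Term 1: (w (((\a.a) r) (\d.(\e.((d e) e)))))
Term 2: (((\b.(\c.b)) t) (((\f.(\g.(\h.((f h) (g h))))) (\f.(\g.(\h.(f (g h)))))) ((\d.(\e.((d e) e))) (\f.(\g.(\h.((f h) (g h))))))))
Alpha-equivalence: compare structure up to binder renaming.
Result: False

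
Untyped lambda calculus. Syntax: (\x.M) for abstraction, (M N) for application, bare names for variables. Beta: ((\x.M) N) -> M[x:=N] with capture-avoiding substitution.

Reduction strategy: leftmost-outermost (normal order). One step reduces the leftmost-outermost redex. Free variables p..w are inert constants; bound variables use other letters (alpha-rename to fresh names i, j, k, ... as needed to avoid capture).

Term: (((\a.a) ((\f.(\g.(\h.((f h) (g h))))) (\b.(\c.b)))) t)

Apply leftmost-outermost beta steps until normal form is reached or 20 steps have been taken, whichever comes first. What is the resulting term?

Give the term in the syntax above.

Answer: (\h.h)

Derivation:
Step 0: (((\a.a) ((\f.(\g.(\h.((f h) (g h))))) (\b.(\c.b)))) t)
Step 1: (((\f.(\g.(\h.((f h) (g h))))) (\b.(\c.b))) t)
Step 2: ((\g.(\h.(((\b.(\c.b)) h) (g h)))) t)
Step 3: (\h.(((\b.(\c.b)) h) (t h)))
Step 4: (\h.((\c.h) (t h)))
Step 5: (\h.h)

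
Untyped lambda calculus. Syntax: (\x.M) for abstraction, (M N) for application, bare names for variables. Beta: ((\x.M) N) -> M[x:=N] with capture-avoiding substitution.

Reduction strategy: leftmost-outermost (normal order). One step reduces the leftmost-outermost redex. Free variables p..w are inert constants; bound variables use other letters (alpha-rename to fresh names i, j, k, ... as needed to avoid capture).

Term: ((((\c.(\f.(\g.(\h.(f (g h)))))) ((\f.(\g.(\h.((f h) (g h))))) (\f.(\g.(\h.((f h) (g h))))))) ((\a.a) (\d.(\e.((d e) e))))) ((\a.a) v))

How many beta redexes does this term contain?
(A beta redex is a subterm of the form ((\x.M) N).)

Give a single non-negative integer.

Term: ((((\c.(\f.(\g.(\h.(f (g h)))))) ((\f.(\g.(\h.((f h) (g h))))) (\f.(\g.(\h.((f h) (g h))))))) ((\a.a) (\d.(\e.((d e) e))))) ((\a.a) v))
  Redex: ((\c.(\f.(\g.(\h.(f (g h)))))) ((\f.(\g.(\h.((f h) (g h))))) (\f.(\g.(\h.((f h) (g h)))))))
  Redex: ((\f.(\g.(\h.((f h) (g h))))) (\f.(\g.(\h.((f h) (g h))))))
  Redex: ((\a.a) (\d.(\e.((d e) e))))
  Redex: ((\a.a) v)
Total redexes: 4

Answer: 4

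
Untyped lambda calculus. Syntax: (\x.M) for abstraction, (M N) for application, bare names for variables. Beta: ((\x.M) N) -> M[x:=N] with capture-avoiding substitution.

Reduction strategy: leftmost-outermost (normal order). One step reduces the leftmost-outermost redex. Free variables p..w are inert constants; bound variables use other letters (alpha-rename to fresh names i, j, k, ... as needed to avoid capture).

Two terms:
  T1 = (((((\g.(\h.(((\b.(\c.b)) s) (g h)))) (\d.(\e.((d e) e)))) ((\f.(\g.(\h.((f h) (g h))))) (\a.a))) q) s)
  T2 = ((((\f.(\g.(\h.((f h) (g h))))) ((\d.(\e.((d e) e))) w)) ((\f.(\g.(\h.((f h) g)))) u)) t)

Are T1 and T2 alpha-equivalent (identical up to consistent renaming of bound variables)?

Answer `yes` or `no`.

Answer: no

Derivation:
Term 1: (((((\g.(\h.(((\b.(\c.b)) s) (g h)))) (\d.(\e.((d e) e)))) ((\f.(\g.(\h.((f h) (g h))))) (\a.a))) q) s)
Term 2: ((((\f.(\g.(\h.((f h) (g h))))) ((\d.(\e.((d e) e))) w)) ((\f.(\g.(\h.((f h) g)))) u)) t)
Alpha-equivalence: compare structure up to binder renaming.
Result: False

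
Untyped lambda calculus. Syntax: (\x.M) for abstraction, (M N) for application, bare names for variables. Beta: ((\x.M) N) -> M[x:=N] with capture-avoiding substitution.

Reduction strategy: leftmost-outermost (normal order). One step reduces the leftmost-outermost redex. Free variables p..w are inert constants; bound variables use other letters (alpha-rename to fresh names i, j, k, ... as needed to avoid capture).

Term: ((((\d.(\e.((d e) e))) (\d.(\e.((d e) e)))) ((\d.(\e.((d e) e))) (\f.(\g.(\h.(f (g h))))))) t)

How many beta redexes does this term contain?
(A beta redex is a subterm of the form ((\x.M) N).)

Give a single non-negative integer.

Term: ((((\d.(\e.((d e) e))) (\d.(\e.((d e) e)))) ((\d.(\e.((d e) e))) (\f.(\g.(\h.(f (g h))))))) t)
  Redex: ((\d.(\e.((d e) e))) (\d.(\e.((d e) e))))
  Redex: ((\d.(\e.((d e) e))) (\f.(\g.(\h.(f (g h))))))
Total redexes: 2

Answer: 2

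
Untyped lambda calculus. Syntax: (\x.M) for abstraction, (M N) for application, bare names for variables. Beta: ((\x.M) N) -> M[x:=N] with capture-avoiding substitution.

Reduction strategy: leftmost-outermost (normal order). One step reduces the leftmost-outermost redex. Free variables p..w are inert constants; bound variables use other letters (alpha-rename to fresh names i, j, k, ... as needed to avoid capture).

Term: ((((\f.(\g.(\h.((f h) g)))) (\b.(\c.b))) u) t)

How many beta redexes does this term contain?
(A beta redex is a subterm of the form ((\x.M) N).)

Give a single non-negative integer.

Term: ((((\f.(\g.(\h.((f h) g)))) (\b.(\c.b))) u) t)
  Redex: ((\f.(\g.(\h.((f h) g)))) (\b.(\c.b)))
Total redexes: 1

Answer: 1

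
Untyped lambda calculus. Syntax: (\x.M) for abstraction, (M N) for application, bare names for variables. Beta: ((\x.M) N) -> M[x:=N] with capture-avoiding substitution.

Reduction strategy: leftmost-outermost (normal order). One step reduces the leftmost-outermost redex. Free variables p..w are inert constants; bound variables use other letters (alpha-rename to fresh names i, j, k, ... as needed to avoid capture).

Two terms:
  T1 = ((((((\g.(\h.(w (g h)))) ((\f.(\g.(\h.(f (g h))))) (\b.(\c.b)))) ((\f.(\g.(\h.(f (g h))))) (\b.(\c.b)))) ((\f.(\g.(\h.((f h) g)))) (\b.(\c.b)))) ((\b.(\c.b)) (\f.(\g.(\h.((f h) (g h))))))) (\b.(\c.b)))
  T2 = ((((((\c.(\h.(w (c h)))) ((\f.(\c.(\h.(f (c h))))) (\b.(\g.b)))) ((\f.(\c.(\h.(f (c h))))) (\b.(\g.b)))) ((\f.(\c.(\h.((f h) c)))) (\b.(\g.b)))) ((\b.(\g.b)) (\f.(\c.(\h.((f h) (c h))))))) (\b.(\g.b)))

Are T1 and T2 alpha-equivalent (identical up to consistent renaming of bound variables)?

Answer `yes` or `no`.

Answer: yes

Derivation:
Term 1: ((((((\g.(\h.(w (g h)))) ((\f.(\g.(\h.(f (g h))))) (\b.(\c.b)))) ((\f.(\g.(\h.(f (g h))))) (\b.(\c.b)))) ((\f.(\g.(\h.((f h) g)))) (\b.(\c.b)))) ((\b.(\c.b)) (\f.(\g.(\h.((f h) (g h))))))) (\b.(\c.b)))
Term 2: ((((((\c.(\h.(w (c h)))) ((\f.(\c.(\h.(f (c h))))) (\b.(\g.b)))) ((\f.(\c.(\h.(f (c h))))) (\b.(\g.b)))) ((\f.(\c.(\h.((f h) c)))) (\b.(\g.b)))) ((\b.(\g.b)) (\f.(\c.(\h.((f h) (c h))))))) (\b.(\g.b)))
Alpha-equivalence: compare structure up to binder renaming.
Result: True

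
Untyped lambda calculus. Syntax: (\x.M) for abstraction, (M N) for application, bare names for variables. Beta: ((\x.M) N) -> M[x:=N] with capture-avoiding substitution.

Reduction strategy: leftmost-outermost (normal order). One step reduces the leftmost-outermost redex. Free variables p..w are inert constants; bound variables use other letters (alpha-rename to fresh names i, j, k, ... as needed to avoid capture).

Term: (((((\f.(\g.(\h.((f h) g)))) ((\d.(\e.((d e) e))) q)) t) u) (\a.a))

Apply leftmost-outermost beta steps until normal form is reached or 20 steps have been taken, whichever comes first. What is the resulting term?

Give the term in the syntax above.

Step 0: (((((\f.(\g.(\h.((f h) g)))) ((\d.(\e.((d e) e))) q)) t) u) (\a.a))
Step 1: ((((\g.(\h.((((\d.(\e.((d e) e))) q) h) g))) t) u) (\a.a))
Step 2: (((\h.((((\d.(\e.((d e) e))) q) h) t)) u) (\a.a))
Step 3: (((((\d.(\e.((d e) e))) q) u) t) (\a.a))
Step 4: ((((\e.((q e) e)) u) t) (\a.a))
Step 5: ((((q u) u) t) (\a.a))

Answer: ((((q u) u) t) (\a.a))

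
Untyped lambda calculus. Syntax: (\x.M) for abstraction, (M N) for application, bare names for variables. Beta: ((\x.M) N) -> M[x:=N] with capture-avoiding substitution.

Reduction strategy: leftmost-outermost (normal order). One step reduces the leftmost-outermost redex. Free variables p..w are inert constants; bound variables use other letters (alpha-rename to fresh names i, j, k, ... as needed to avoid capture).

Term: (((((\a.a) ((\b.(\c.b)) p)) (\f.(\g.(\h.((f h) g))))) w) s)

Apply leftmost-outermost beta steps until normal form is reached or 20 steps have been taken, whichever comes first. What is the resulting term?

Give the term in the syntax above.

Answer: ((p w) s)

Derivation:
Step 0: (((((\a.a) ((\b.(\c.b)) p)) (\f.(\g.(\h.((f h) g))))) w) s)
Step 1: (((((\b.(\c.b)) p) (\f.(\g.(\h.((f h) g))))) w) s)
Step 2: ((((\c.p) (\f.(\g.(\h.((f h) g))))) w) s)
Step 3: ((p w) s)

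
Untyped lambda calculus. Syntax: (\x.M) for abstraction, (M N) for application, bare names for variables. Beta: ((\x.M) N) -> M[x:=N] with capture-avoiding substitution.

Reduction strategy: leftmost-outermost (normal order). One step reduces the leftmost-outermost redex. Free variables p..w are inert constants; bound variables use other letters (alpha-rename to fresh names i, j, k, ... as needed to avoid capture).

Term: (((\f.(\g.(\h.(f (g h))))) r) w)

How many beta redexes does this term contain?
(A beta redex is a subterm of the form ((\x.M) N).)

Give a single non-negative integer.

Term: (((\f.(\g.(\h.(f (g h))))) r) w)
  Redex: ((\f.(\g.(\h.(f (g h))))) r)
Total redexes: 1

Answer: 1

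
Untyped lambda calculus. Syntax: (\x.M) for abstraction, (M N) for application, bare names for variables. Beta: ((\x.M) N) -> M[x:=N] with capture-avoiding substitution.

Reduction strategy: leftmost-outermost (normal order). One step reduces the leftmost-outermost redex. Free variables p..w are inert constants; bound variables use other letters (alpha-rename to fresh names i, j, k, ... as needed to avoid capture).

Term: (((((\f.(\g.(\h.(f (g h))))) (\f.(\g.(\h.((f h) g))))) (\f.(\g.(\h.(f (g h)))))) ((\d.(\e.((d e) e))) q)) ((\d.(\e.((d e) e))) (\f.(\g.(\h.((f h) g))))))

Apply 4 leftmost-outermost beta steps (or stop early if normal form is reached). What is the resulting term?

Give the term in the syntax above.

Step 0: (((((\f.(\g.(\h.(f (g h))))) (\f.(\g.(\h.((f h) g))))) (\f.(\g.(\h.(f (g h)))))) ((\d.(\e.((d e) e))) q)) ((\d.(\e.((d e) e))) (\f.(\g.(\h.((f h) g))))))
Step 1: ((((\g.(\h.((\f.(\g.(\h.((f h) g)))) (g h)))) (\f.(\g.(\h.(f (g h)))))) ((\d.(\e.((d e) e))) q)) ((\d.(\e.((d e) e))) (\f.(\g.(\h.((f h) g))))))
Step 2: (((\h.((\f.(\g.(\h.((f h) g)))) ((\f.(\g.(\h.(f (g h))))) h))) ((\d.(\e.((d e) e))) q)) ((\d.(\e.((d e) e))) (\f.(\g.(\h.((f h) g))))))
Step 3: (((\f.(\g.(\h.((f h) g)))) ((\f.(\g.(\h.(f (g h))))) ((\d.(\e.((d e) e))) q))) ((\d.(\e.((d e) e))) (\f.(\g.(\h.((f h) g))))))
Step 4: ((\g.(\h.((((\f.(\g.(\h.(f (g h))))) ((\d.(\e.((d e) e))) q)) h) g))) ((\d.(\e.((d e) e))) (\f.(\g.(\h.((f h) g))))))

Answer: ((\g.(\h.((((\f.(\g.(\h.(f (g h))))) ((\d.(\e.((d e) e))) q)) h) g))) ((\d.(\e.((d e) e))) (\f.(\g.(\h.((f h) g))))))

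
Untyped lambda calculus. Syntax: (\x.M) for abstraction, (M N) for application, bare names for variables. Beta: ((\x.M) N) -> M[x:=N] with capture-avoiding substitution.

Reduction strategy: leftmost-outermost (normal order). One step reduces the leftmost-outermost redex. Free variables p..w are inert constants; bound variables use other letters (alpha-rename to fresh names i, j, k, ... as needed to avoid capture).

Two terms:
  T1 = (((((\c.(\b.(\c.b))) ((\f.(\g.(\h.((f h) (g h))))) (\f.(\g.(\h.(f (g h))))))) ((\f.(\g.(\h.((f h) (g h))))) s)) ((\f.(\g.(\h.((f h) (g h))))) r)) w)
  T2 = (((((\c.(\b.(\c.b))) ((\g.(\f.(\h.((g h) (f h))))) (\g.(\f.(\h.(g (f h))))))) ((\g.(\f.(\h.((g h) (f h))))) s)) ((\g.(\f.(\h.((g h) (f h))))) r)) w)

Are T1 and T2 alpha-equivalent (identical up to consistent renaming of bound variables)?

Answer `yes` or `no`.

Term 1: (((((\c.(\b.(\c.b))) ((\f.(\g.(\h.((f h) (g h))))) (\f.(\g.(\h.(f (g h))))))) ((\f.(\g.(\h.((f h) (g h))))) s)) ((\f.(\g.(\h.((f h) (g h))))) r)) w)
Term 2: (((((\c.(\b.(\c.b))) ((\g.(\f.(\h.((g h) (f h))))) (\g.(\f.(\h.(g (f h))))))) ((\g.(\f.(\h.((g h) (f h))))) s)) ((\g.(\f.(\h.((g h) (f h))))) r)) w)
Alpha-equivalence: compare structure up to binder renaming.
Result: True

Answer: yes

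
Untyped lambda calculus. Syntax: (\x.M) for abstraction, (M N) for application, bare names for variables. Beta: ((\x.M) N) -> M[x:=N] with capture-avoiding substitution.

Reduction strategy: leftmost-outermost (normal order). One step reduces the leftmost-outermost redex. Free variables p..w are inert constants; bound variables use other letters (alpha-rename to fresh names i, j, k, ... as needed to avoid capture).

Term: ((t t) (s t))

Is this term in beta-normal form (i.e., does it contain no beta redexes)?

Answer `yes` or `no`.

Answer: yes

Derivation:
Term: ((t t) (s t))
No beta redexes found.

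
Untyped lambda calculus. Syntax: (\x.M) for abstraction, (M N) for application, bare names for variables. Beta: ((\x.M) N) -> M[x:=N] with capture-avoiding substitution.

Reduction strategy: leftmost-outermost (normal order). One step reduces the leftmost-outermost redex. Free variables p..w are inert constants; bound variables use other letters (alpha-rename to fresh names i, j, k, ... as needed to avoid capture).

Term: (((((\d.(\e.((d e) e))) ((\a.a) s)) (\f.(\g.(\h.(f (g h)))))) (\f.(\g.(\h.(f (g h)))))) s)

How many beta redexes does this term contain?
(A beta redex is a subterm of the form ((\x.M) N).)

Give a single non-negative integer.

Term: (((((\d.(\e.((d e) e))) ((\a.a) s)) (\f.(\g.(\h.(f (g h)))))) (\f.(\g.(\h.(f (g h)))))) s)
  Redex: ((\d.(\e.((d e) e))) ((\a.a) s))
  Redex: ((\a.a) s)
Total redexes: 2

Answer: 2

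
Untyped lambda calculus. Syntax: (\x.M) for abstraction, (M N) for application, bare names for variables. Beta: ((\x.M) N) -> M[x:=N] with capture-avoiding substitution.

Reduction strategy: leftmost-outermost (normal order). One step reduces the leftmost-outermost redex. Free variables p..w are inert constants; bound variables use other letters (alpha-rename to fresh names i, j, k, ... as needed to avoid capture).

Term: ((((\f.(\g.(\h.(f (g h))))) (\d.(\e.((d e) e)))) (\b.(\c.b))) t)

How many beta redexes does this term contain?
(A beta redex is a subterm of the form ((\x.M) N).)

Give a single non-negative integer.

Answer: 1

Derivation:
Term: ((((\f.(\g.(\h.(f (g h))))) (\d.(\e.((d e) e)))) (\b.(\c.b))) t)
  Redex: ((\f.(\g.(\h.(f (g h))))) (\d.(\e.((d e) e))))
Total redexes: 1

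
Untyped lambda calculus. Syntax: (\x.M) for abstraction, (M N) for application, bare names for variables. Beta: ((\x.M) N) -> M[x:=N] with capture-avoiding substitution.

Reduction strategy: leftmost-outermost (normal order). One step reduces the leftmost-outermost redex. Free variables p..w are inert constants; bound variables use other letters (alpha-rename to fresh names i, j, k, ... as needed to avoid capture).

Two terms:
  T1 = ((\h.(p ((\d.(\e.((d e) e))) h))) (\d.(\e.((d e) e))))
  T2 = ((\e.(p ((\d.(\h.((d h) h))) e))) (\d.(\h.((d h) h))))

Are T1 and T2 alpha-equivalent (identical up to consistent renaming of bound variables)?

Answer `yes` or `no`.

Term 1: ((\h.(p ((\d.(\e.((d e) e))) h))) (\d.(\e.((d e) e))))
Term 2: ((\e.(p ((\d.(\h.((d h) h))) e))) (\d.(\h.((d h) h))))
Alpha-equivalence: compare structure up to binder renaming.
Result: True

Answer: yes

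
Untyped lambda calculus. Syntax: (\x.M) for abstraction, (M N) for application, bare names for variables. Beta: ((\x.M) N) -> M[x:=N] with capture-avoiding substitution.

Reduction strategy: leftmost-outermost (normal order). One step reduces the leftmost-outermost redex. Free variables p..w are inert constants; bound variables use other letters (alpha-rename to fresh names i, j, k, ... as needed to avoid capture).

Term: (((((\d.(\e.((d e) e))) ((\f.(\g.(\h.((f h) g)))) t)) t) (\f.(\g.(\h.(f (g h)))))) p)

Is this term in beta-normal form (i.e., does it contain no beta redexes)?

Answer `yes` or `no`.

Answer: no

Derivation:
Term: (((((\d.(\e.((d e) e))) ((\f.(\g.(\h.((f h) g)))) t)) t) (\f.(\g.(\h.(f (g h)))))) p)
Found 2 beta redex(es).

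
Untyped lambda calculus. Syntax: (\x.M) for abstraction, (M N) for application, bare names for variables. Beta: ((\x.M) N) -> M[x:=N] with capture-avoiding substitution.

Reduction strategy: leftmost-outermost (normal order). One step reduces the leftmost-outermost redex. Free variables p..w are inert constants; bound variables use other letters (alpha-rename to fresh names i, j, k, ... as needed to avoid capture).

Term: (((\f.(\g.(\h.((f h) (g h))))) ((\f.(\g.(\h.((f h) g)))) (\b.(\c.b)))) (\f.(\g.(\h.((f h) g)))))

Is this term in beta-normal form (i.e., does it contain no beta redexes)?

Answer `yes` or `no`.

Answer: no

Derivation:
Term: (((\f.(\g.(\h.((f h) (g h))))) ((\f.(\g.(\h.((f h) g)))) (\b.(\c.b)))) (\f.(\g.(\h.((f h) g)))))
Found 2 beta redex(es).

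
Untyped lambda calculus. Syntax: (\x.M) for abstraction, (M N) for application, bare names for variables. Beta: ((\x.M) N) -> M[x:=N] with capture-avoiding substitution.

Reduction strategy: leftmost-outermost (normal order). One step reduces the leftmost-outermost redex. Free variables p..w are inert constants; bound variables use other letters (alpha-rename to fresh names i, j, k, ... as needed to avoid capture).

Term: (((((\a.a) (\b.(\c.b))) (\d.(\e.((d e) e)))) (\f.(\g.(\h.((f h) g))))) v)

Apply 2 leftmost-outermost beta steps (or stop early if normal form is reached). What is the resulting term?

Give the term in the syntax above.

Step 0: (((((\a.a) (\b.(\c.b))) (\d.(\e.((d e) e)))) (\f.(\g.(\h.((f h) g))))) v)
Step 1: ((((\b.(\c.b)) (\d.(\e.((d e) e)))) (\f.(\g.(\h.((f h) g))))) v)
Step 2: (((\c.(\d.(\e.((d e) e)))) (\f.(\g.(\h.((f h) g))))) v)

Answer: (((\c.(\d.(\e.((d e) e)))) (\f.(\g.(\h.((f h) g))))) v)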